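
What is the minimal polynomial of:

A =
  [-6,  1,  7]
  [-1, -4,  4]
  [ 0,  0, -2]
x^3 + 12*x^2 + 45*x + 50

The characteristic polynomial is χ_A(x) = (x + 2)*(x + 5)^2, so the eigenvalues are known. The minimal polynomial is
  m_A(x) = Π_λ (x − λ)^{k_λ}
where k_λ is the size of the *largest* Jordan block for λ (equivalently, the smallest k with (A − λI)^k v = 0 for every generalised eigenvector v of λ).

  λ = -5: largest Jordan block has size 2, contributing (x + 5)^2
  λ = -2: largest Jordan block has size 1, contributing (x + 2)

So m_A(x) = (x + 2)*(x + 5)^2 = x^3 + 12*x^2 + 45*x + 50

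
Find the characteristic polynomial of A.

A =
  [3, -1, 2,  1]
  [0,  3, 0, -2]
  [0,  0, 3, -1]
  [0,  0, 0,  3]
x^4 - 12*x^3 + 54*x^2 - 108*x + 81

Expanding det(x·I − A) (e.g. by cofactor expansion or by noting that A is similar to its Jordan form J, which has the same characteristic polynomial as A) gives
  χ_A(x) = x^4 - 12*x^3 + 54*x^2 - 108*x + 81
which factors as (x - 3)^4. The eigenvalues (with algebraic multiplicities) are λ = 3 with multiplicity 4.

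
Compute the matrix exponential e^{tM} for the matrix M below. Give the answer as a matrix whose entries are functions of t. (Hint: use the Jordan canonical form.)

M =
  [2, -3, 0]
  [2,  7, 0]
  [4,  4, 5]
e^{tM} =
  [-2*exp(5*t) + 3*exp(4*t), -3*exp(5*t) + 3*exp(4*t), 0]
  [2*exp(5*t) - 2*exp(4*t), 3*exp(5*t) - 2*exp(4*t), 0]
  [4*exp(5*t) - 4*exp(4*t), 4*exp(5*t) - 4*exp(4*t), exp(5*t)]

Strategy: write M = P · J · P⁻¹ where J is a Jordan canonical form, so e^{tM} = P · e^{tJ} · P⁻¹, and e^{tJ} can be computed block-by-block.

M has Jordan form
J =
  [4, 0, 0]
  [0, 5, 0]
  [0, 0, 5]
(up to reordering of blocks).

Per-block formulas:
  For a 1×1 block at λ = 5: exp(t · [5]) = [e^(5t)].
  For a 1×1 block at λ = 4: exp(t · [4]) = [e^(4t)].

After assembling e^{tJ} and conjugating by P, we get:

e^{tM} =
  [-2*exp(5*t) + 3*exp(4*t), -3*exp(5*t) + 3*exp(4*t), 0]
  [2*exp(5*t) - 2*exp(4*t), 3*exp(5*t) - 2*exp(4*t), 0]
  [4*exp(5*t) - 4*exp(4*t), 4*exp(5*t) - 4*exp(4*t), exp(5*t)]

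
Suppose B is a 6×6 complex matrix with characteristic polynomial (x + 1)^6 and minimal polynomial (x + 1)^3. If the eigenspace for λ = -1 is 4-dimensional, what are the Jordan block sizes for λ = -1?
Block sizes for λ = -1: [3, 1, 1, 1]

Step 1 — from the characteristic polynomial, algebraic multiplicity of λ = -1 is 6. From dim ker(B − (-1)·I) = 4, there are exactly 4 Jordan blocks for λ = -1.
Step 2 — from the minimal polynomial, the factor (x + 1)^3 tells us the largest block for λ = -1 has size 3.
Step 3 — with total size 6, 4 blocks, and largest block 3, the block sizes (in nonincreasing order) are [3, 1, 1, 1].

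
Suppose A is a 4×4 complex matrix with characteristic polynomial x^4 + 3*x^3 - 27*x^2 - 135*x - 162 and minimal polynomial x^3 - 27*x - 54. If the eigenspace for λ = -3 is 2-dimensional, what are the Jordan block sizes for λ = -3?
Block sizes for λ = -3: [2, 1]

Step 1 — from the characteristic polynomial, algebraic multiplicity of λ = -3 is 3. From dim ker(A − (-3)·I) = 2, there are exactly 2 Jordan blocks for λ = -3.
Step 2 — from the minimal polynomial, the factor (x + 3)^2 tells us the largest block for λ = -3 has size 2.
Step 3 — with total size 3, 2 blocks, and largest block 2, the block sizes (in nonincreasing order) are [2, 1].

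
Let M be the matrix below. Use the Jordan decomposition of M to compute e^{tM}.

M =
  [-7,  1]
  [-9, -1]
e^{tM} =
  [-3*t*exp(-4*t) + exp(-4*t), t*exp(-4*t)]
  [-9*t*exp(-4*t), 3*t*exp(-4*t) + exp(-4*t)]

Strategy: write M = P · J · P⁻¹ where J is a Jordan canonical form, so e^{tM} = P · e^{tJ} · P⁻¹, and e^{tJ} can be computed block-by-block.

M has Jordan form
J =
  [-4,  1]
  [ 0, -4]
(up to reordering of blocks).

Per-block formulas:
  For a 2×2 Jordan block J_2(-4): exp(t · J_2(-4)) = e^(-4t)·(I + t·N), where N is the 2×2 nilpotent shift.

After assembling e^{tJ} and conjugating by P, we get:

e^{tM} =
  [-3*t*exp(-4*t) + exp(-4*t), t*exp(-4*t)]
  [-9*t*exp(-4*t), 3*t*exp(-4*t) + exp(-4*t)]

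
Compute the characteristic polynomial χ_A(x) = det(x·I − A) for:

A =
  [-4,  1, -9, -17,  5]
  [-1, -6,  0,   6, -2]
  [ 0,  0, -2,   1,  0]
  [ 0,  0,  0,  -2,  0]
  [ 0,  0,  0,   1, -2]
x^5 + 16*x^4 + 97*x^3 + 278*x^2 + 380*x + 200

Expanding det(x·I − A) (e.g. by cofactor expansion or by noting that A is similar to its Jordan form J, which has the same characteristic polynomial as A) gives
  χ_A(x) = x^5 + 16*x^4 + 97*x^3 + 278*x^2 + 380*x + 200
which factors as (x + 2)^3*(x + 5)^2. The eigenvalues (with algebraic multiplicities) are λ = -5 with multiplicity 2, λ = -2 with multiplicity 3.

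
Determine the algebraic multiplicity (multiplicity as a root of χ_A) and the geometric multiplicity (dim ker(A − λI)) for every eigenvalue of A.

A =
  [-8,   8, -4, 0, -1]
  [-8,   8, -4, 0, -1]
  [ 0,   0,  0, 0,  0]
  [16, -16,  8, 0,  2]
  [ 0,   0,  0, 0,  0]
λ = 0: alg = 5, geom = 4

Step 1 — factor the characteristic polynomial to read off the algebraic multiplicities:
  χ_A(x) = x^5

Step 2 — compute geometric multiplicities via the rank-nullity identity g(λ) = n − rank(A − λI):
  rank(A − (0)·I) = 1, so dim ker(A − (0)·I) = n − 1 = 4

Summary:
  λ = 0: algebraic multiplicity = 5, geometric multiplicity = 4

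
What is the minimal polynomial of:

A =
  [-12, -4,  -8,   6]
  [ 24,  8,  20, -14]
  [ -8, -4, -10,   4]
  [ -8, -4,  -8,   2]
x^2 + 6*x + 8

The characteristic polynomial is χ_A(x) = (x + 2)^2*(x + 4)^2, so the eigenvalues are known. The minimal polynomial is
  m_A(x) = Π_λ (x − λ)^{k_λ}
where k_λ is the size of the *largest* Jordan block for λ (equivalently, the smallest k with (A − λI)^k v = 0 for every generalised eigenvector v of λ).

  λ = -4: largest Jordan block has size 1, contributing (x + 4)
  λ = -2: largest Jordan block has size 1, contributing (x + 2)

So m_A(x) = (x + 2)*(x + 4) = x^2 + 6*x + 8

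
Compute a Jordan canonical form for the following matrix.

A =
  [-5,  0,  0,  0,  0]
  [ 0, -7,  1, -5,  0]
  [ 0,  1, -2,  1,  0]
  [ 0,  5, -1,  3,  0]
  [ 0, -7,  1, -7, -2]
J_1(-5) ⊕ J_3(-2) ⊕ J_1(-2)

The characteristic polynomial is
  det(x·I − A) = x^5 + 13*x^4 + 64*x^3 + 152*x^2 + 176*x + 80 = (x + 2)^4*(x + 5)

Eigenvalues and multiplicities (the geometric multiplicity of λ is n − rank(A − λI), which equals the number of Jordan blocks for λ):
  λ = -5: algebraic multiplicity = 1, geometric multiplicity = 1
  λ = -2: algebraic multiplicity = 4, geometric multiplicity = 2

Determining the block sizes for each eigenvalue:
  λ = -5: one block (gm = 1), so the single block has size am = 1 → block sizes [1]
  λ = -2: with am = 4 and gm = 2, the partition is not yet determined (e.g. several partitions of 4 into 2 parts exist). Let N = A − (-2)·I. Computing rank(N^1) = 3, rank(N^2) = 2, rank(N^3) = 1; the number of blocks of size ≥ j is rank(N^{j−1}) − rank(N^j), giving [2, 1, 1]. So we have 1 block(s) of size 3, 1 block(s) of size 1 → block sizes [3, 1]

Assembling the blocks gives a Jordan form
J =
  [-5,  0,  0,  0,  0]
  [ 0, -2,  1,  0,  0]
  [ 0,  0, -2,  1,  0]
  [ 0,  0,  0, -2,  0]
  [ 0,  0,  0,  0, -2]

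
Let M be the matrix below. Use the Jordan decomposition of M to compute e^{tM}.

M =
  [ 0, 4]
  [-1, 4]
e^{tM} =
  [-2*t*exp(2*t) + exp(2*t), 4*t*exp(2*t)]
  [-t*exp(2*t), 2*t*exp(2*t) + exp(2*t)]

Strategy: write M = P · J · P⁻¹ where J is a Jordan canonical form, so e^{tM} = P · e^{tJ} · P⁻¹, and e^{tJ} can be computed block-by-block.

M has Jordan form
J =
  [2, 1]
  [0, 2]
(up to reordering of blocks).

Per-block formulas:
  For a 2×2 Jordan block J_2(2): exp(t · J_2(2)) = e^(2t)·(I + t·N), where N is the 2×2 nilpotent shift.

After assembling e^{tJ} and conjugating by P, we get:

e^{tM} =
  [-2*t*exp(2*t) + exp(2*t), 4*t*exp(2*t)]
  [-t*exp(2*t), 2*t*exp(2*t) + exp(2*t)]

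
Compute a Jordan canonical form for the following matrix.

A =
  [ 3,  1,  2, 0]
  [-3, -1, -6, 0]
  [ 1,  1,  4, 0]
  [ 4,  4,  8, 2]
J_2(2) ⊕ J_1(2) ⊕ J_1(2)

The characteristic polynomial is
  det(x·I − A) = x^4 - 8*x^3 + 24*x^2 - 32*x + 16 = (x - 2)^4

Eigenvalues and multiplicities (the geometric multiplicity of λ is n − rank(A − λI), which equals the number of Jordan blocks for λ):
  λ = 2: algebraic multiplicity = 4, geometric multiplicity = 3

Determining the block sizes for each eigenvalue:
  λ = 2: 3 blocks summing to 4 forces exactly one block of size 2 and the rest size 1 → block sizes [2, 1, 1]

Assembling the blocks gives a Jordan form
J =
  [2, 1, 0, 0]
  [0, 2, 0, 0]
  [0, 0, 2, 0]
  [0, 0, 0, 2]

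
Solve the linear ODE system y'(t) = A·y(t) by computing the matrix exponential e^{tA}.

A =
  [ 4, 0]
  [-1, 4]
e^{tA} =
  [exp(4*t), 0]
  [-t*exp(4*t), exp(4*t)]

Strategy: write A = P · J · P⁻¹ where J is a Jordan canonical form, so e^{tA} = P · e^{tJ} · P⁻¹, and e^{tJ} can be computed block-by-block.

A has Jordan form
J =
  [4, 1]
  [0, 4]
(up to reordering of blocks).

Per-block formulas:
  For a 2×2 Jordan block J_2(4): exp(t · J_2(4)) = e^(4t)·(I + t·N), where N is the 2×2 nilpotent shift.

After assembling e^{tJ} and conjugating by P, we get:

e^{tA} =
  [exp(4*t), 0]
  [-t*exp(4*t), exp(4*t)]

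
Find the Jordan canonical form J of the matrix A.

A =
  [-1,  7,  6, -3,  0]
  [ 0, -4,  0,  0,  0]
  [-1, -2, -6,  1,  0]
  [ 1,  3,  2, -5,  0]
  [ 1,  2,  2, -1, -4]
J_2(-4) ⊕ J_2(-4) ⊕ J_1(-4)

The characteristic polynomial is
  det(x·I − A) = x^5 + 20*x^4 + 160*x^3 + 640*x^2 + 1280*x + 1024 = (x + 4)^5

Eigenvalues and multiplicities (the geometric multiplicity of λ is n − rank(A − λI), which equals the number of Jordan blocks for λ):
  λ = -4: algebraic multiplicity = 5, geometric multiplicity = 3

Determining the block sizes for each eigenvalue:
  λ = -4: with am = 5 and gm = 3, the partition is not yet determined (e.g. several partitions of 5 into 3 parts exist). Let N = A − (-4)·I. Computing rank(N^1) = 2, rank(N^2) = 0; the number of blocks of size ≥ j is rank(N^{j−1}) − rank(N^j), giving [3, 2]. So we have 2 block(s) of size 2, 1 block(s) of size 1 → block sizes [2, 2, 1]

Assembling the blocks gives a Jordan form
J =
  [-4,  1,  0,  0,  0]
  [ 0, -4,  0,  0,  0]
  [ 0,  0, -4,  1,  0]
  [ 0,  0,  0, -4,  0]
  [ 0,  0,  0,  0, -4]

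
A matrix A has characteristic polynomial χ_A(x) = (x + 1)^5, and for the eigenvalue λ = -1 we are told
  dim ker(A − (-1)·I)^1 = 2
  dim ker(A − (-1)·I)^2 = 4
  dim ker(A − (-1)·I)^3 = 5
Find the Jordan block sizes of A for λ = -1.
Block sizes for λ = -1: [3, 2]

From the dimensions of kernels of powers, the number of Jordan blocks of size at least j is d_j − d_{j−1} where d_j = dim ker(N^j) (with d_0 = 0). Computing the differences gives [2, 2, 1].
The number of blocks of size exactly k is (#blocks of size ≥ k) − (#blocks of size ≥ k + 1), so the partition is: 1 block(s) of size 2, 1 block(s) of size 3.
In nonincreasing order the block sizes are [3, 2].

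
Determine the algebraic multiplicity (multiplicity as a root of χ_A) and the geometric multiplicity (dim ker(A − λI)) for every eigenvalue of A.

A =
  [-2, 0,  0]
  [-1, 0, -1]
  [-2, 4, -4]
λ = -2: alg = 3, geom = 2

Step 1 — factor the characteristic polynomial to read off the algebraic multiplicities:
  χ_A(x) = (x + 2)^3

Step 2 — compute geometric multiplicities via the rank-nullity identity g(λ) = n − rank(A − λI):
  rank(A − (-2)·I) = 1, so dim ker(A − (-2)·I) = n − 1 = 2

Summary:
  λ = -2: algebraic multiplicity = 3, geometric multiplicity = 2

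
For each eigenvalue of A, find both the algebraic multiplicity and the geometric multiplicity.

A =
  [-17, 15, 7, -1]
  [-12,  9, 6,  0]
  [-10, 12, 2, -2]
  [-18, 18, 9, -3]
λ = -3: alg = 3, geom = 2; λ = 0: alg = 1, geom = 1

Step 1 — factor the characteristic polynomial to read off the algebraic multiplicities:
  χ_A(x) = x*(x + 3)^3

Step 2 — compute geometric multiplicities via the rank-nullity identity g(λ) = n − rank(A − λI):
  rank(A − (-3)·I) = 2, so dim ker(A − (-3)·I) = n − 2 = 2
  rank(A − (0)·I) = 3, so dim ker(A − (0)·I) = n − 3 = 1

Summary:
  λ = -3: algebraic multiplicity = 3, geometric multiplicity = 2
  λ = 0: algebraic multiplicity = 1, geometric multiplicity = 1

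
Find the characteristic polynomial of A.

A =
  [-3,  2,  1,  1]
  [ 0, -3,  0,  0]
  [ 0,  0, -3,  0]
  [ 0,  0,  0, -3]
x^4 + 12*x^3 + 54*x^2 + 108*x + 81

Expanding det(x·I − A) (e.g. by cofactor expansion or by noting that A is similar to its Jordan form J, which has the same characteristic polynomial as A) gives
  χ_A(x) = x^4 + 12*x^3 + 54*x^2 + 108*x + 81
which factors as (x + 3)^4. The eigenvalues (with algebraic multiplicities) are λ = -3 with multiplicity 4.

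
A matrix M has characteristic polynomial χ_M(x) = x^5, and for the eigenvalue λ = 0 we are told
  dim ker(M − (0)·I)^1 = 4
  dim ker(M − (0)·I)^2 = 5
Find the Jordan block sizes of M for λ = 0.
Block sizes for λ = 0: [2, 1, 1, 1]

From the dimensions of kernels of powers, the number of Jordan blocks of size at least j is d_j − d_{j−1} where d_j = dim ker(N^j) (with d_0 = 0). Computing the differences gives [4, 1].
The number of blocks of size exactly k is (#blocks of size ≥ k) − (#blocks of size ≥ k + 1), so the partition is: 3 block(s) of size 1, 1 block(s) of size 2.
In nonincreasing order the block sizes are [2, 1, 1, 1].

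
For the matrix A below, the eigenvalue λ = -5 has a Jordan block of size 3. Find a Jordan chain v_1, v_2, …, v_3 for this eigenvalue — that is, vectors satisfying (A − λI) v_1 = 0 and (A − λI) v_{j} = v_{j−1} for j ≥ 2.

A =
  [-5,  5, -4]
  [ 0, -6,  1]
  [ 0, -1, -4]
A Jordan chain for λ = -5 of length 3:
v_1 = (-1, 0, 0)ᵀ
v_2 = (5, -1, -1)ᵀ
v_3 = (0, 1, 0)ᵀ

Let N = A − (-5)·I. We want v_3 with N^3 v_3 = 0 but N^2 v_3 ≠ 0; then v_{j-1} := N · v_j for j = 3, …, 2.

Pick v_3 = (0, 1, 0)ᵀ.
Then v_2 = N · v_3 = (5, -1, -1)ᵀ.
Then v_1 = N · v_2 = (-1, 0, 0)ᵀ.

Sanity check: (A − (-5)·I) v_1 = (0, 0, 0)ᵀ = 0. ✓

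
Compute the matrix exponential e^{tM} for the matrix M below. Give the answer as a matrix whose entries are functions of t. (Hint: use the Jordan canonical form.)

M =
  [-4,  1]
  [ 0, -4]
e^{tM} =
  [exp(-4*t), t*exp(-4*t)]
  [0, exp(-4*t)]

Strategy: write M = P · J · P⁻¹ where J is a Jordan canonical form, so e^{tM} = P · e^{tJ} · P⁻¹, and e^{tJ} can be computed block-by-block.

M has Jordan form
J =
  [-4,  1]
  [ 0, -4]
(up to reordering of blocks).

Per-block formulas:
  For a 2×2 Jordan block J_2(-4): exp(t · J_2(-4)) = e^(-4t)·(I + t·N), where N is the 2×2 nilpotent shift.

After assembling e^{tJ} and conjugating by P, we get:

e^{tM} =
  [exp(-4*t), t*exp(-4*t)]
  [0, exp(-4*t)]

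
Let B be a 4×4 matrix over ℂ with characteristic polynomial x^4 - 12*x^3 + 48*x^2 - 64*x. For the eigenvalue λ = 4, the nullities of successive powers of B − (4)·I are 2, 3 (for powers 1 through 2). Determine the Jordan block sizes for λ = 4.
Block sizes for λ = 4: [2, 1]

From the dimensions of kernels of powers, the number of Jordan blocks of size at least j is d_j − d_{j−1} where d_j = dim ker(N^j) (with d_0 = 0). Computing the differences gives [2, 1].
The number of blocks of size exactly k is (#blocks of size ≥ k) − (#blocks of size ≥ k + 1), so the partition is: 1 block(s) of size 1, 1 block(s) of size 2.
In nonincreasing order the block sizes are [2, 1].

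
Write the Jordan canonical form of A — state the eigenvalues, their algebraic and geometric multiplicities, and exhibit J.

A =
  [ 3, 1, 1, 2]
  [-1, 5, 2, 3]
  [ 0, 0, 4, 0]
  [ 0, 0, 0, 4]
J_3(4) ⊕ J_1(4)

The characteristic polynomial is
  det(x·I − A) = x^4 - 16*x^3 + 96*x^2 - 256*x + 256 = (x - 4)^4

Eigenvalues and multiplicities (the geometric multiplicity of λ is n − rank(A − λI), which equals the number of Jordan blocks for λ):
  λ = 4: algebraic multiplicity = 4, geometric multiplicity = 2

Determining the block sizes for each eigenvalue:
  λ = 4: with am = 4 and gm = 2, the partition is not yet determined (e.g. several partitions of 4 into 2 parts exist). Let N = A − (4)·I. Computing rank(N^1) = 2, rank(N^2) = 1, rank(N^3) = 0; the number of blocks of size ≥ j is rank(N^{j−1}) − rank(N^j), giving [2, 1, 1]. So we have 1 block(s) of size 3, 1 block(s) of size 1 → block sizes [3, 1]

Assembling the blocks gives a Jordan form
J =
  [4, 1, 0, 0]
  [0, 4, 1, 0]
  [0, 0, 4, 0]
  [0, 0, 0, 4]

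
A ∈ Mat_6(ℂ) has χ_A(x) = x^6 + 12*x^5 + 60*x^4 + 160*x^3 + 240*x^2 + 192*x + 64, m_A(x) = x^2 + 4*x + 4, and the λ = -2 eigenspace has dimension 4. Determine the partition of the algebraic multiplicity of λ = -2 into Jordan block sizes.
Block sizes for λ = -2: [2, 2, 1, 1]

Step 1 — from the characteristic polynomial, algebraic multiplicity of λ = -2 is 6. From dim ker(A − (-2)·I) = 4, there are exactly 4 Jordan blocks for λ = -2.
Step 2 — from the minimal polynomial, the factor (x + 2)^2 tells us the largest block for λ = -2 has size 2.
Step 3 — with total size 6, 4 blocks, and largest block 2, the block sizes (in nonincreasing order) are [2, 2, 1, 1].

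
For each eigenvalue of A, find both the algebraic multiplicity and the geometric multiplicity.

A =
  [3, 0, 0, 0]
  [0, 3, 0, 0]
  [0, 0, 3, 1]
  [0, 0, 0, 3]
λ = 3: alg = 4, geom = 3

Step 1 — factor the characteristic polynomial to read off the algebraic multiplicities:
  χ_A(x) = (x - 3)^4

Step 2 — compute geometric multiplicities via the rank-nullity identity g(λ) = n − rank(A − λI):
  rank(A − (3)·I) = 1, so dim ker(A − (3)·I) = n − 1 = 3

Summary:
  λ = 3: algebraic multiplicity = 4, geometric multiplicity = 3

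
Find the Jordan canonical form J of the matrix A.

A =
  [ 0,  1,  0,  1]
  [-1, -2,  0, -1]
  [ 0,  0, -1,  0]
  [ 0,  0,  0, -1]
J_2(-1) ⊕ J_1(-1) ⊕ J_1(-1)

The characteristic polynomial is
  det(x·I − A) = x^4 + 4*x^3 + 6*x^2 + 4*x + 1 = (x + 1)^4

Eigenvalues and multiplicities (the geometric multiplicity of λ is n − rank(A − λI), which equals the number of Jordan blocks for λ):
  λ = -1: algebraic multiplicity = 4, geometric multiplicity = 3

Determining the block sizes for each eigenvalue:
  λ = -1: 3 blocks summing to 4 forces exactly one block of size 2 and the rest size 1 → block sizes [2, 1, 1]

Assembling the blocks gives a Jordan form
J =
  [-1,  1,  0,  0]
  [ 0, -1,  0,  0]
  [ 0,  0, -1,  0]
  [ 0,  0,  0, -1]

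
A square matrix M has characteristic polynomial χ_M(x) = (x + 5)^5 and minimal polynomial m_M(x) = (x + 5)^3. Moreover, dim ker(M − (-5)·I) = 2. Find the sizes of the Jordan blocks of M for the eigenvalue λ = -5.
Block sizes for λ = -5: [3, 2]

Step 1 — from the characteristic polynomial, algebraic multiplicity of λ = -5 is 5. From dim ker(M − (-5)·I) = 2, there are exactly 2 Jordan blocks for λ = -5.
Step 2 — from the minimal polynomial, the factor (x + 5)^3 tells us the largest block for λ = -5 has size 3.
Step 3 — with total size 5, 2 blocks, and largest block 3, the block sizes (in nonincreasing order) are [3, 2].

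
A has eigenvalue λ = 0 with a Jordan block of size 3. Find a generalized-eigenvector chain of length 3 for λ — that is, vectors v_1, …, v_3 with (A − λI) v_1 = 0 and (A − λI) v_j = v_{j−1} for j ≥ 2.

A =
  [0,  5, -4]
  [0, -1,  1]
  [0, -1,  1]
A Jordan chain for λ = 0 of length 3:
v_1 = (-1, 0, 0)ᵀ
v_2 = (5, -1, -1)ᵀ
v_3 = (0, 1, 0)ᵀ

Let N = A − (0)·I. We want v_3 with N^3 v_3 = 0 but N^2 v_3 ≠ 0; then v_{j-1} := N · v_j for j = 3, …, 2.

Pick v_3 = (0, 1, 0)ᵀ.
Then v_2 = N · v_3 = (5, -1, -1)ᵀ.
Then v_1 = N · v_2 = (-1, 0, 0)ᵀ.

Sanity check: (A − (0)·I) v_1 = (0, 0, 0)ᵀ = 0. ✓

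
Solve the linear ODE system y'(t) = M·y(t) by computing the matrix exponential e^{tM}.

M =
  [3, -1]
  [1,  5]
e^{tM} =
  [-t*exp(4*t) + exp(4*t), -t*exp(4*t)]
  [t*exp(4*t), t*exp(4*t) + exp(4*t)]

Strategy: write M = P · J · P⁻¹ where J is a Jordan canonical form, so e^{tM} = P · e^{tJ} · P⁻¹, and e^{tJ} can be computed block-by-block.

M has Jordan form
J =
  [4, 1]
  [0, 4]
(up to reordering of blocks).

Per-block formulas:
  For a 2×2 Jordan block J_2(4): exp(t · J_2(4)) = e^(4t)·(I + t·N), where N is the 2×2 nilpotent shift.

After assembling e^{tJ} and conjugating by P, we get:

e^{tM} =
  [-t*exp(4*t) + exp(4*t), -t*exp(4*t)]
  [t*exp(4*t), t*exp(4*t) + exp(4*t)]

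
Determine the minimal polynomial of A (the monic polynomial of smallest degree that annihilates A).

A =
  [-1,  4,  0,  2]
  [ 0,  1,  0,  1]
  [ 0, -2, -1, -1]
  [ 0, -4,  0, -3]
x^2 + 2*x + 1

The characteristic polynomial is χ_A(x) = (x + 1)^4, so the eigenvalues are known. The minimal polynomial is
  m_A(x) = Π_λ (x − λ)^{k_λ}
where k_λ is the size of the *largest* Jordan block for λ (equivalently, the smallest k with (A − λI)^k v = 0 for every generalised eigenvector v of λ).

  λ = -1: largest Jordan block has size 2, contributing (x + 1)^2

So m_A(x) = (x + 1)^2 = x^2 + 2*x + 1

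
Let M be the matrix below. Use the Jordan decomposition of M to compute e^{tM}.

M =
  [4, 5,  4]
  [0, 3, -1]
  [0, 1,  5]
e^{tM} =
  [exp(4*t), -t^2*exp(4*t)/2 + 5*t*exp(4*t), -t^2*exp(4*t)/2 + 4*t*exp(4*t)]
  [0, -t*exp(4*t) + exp(4*t), -t*exp(4*t)]
  [0, t*exp(4*t), t*exp(4*t) + exp(4*t)]

Strategy: write M = P · J · P⁻¹ where J is a Jordan canonical form, so e^{tM} = P · e^{tJ} · P⁻¹, and e^{tJ} can be computed block-by-block.

M has Jordan form
J =
  [4, 1, 0]
  [0, 4, 1]
  [0, 0, 4]
(up to reordering of blocks).

Per-block formulas:
  For a 3×3 Jordan block J_3(4): exp(t · J_3(4)) = e^(4t)·(I + t·N + (t^2/2)·N^2), where N is the 3×3 nilpotent shift.

After assembling e^{tJ} and conjugating by P, we get:

e^{tM} =
  [exp(4*t), -t^2*exp(4*t)/2 + 5*t*exp(4*t), -t^2*exp(4*t)/2 + 4*t*exp(4*t)]
  [0, -t*exp(4*t) + exp(4*t), -t*exp(4*t)]
  [0, t*exp(4*t), t*exp(4*t) + exp(4*t)]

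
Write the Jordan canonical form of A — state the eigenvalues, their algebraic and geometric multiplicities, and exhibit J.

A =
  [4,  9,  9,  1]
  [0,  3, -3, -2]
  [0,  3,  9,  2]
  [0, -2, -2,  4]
J_2(4) ⊕ J_2(6)

The characteristic polynomial is
  det(x·I − A) = x^4 - 20*x^3 + 148*x^2 - 480*x + 576 = (x - 6)^2*(x - 4)^2

Eigenvalues and multiplicities (the geometric multiplicity of λ is n − rank(A − λI), which equals the number of Jordan blocks for λ):
  λ = 4: algebraic multiplicity = 2, geometric multiplicity = 1
  λ = 6: algebraic multiplicity = 2, geometric multiplicity = 1

Determining the block sizes for each eigenvalue:
  λ = 4: one block (gm = 1), so the single block has size am = 2 → block sizes [2]
  λ = 6: one block (gm = 1), so the single block has size am = 2 → block sizes [2]

Assembling the blocks gives a Jordan form
J =
  [4, 1, 0, 0]
  [0, 4, 0, 0]
  [0, 0, 6, 1]
  [0, 0, 0, 6]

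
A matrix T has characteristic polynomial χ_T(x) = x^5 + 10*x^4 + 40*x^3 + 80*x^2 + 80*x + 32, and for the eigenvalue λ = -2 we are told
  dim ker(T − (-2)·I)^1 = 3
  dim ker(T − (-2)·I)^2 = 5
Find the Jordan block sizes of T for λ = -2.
Block sizes for λ = -2: [2, 2, 1]

From the dimensions of kernels of powers, the number of Jordan blocks of size at least j is d_j − d_{j−1} where d_j = dim ker(N^j) (with d_0 = 0). Computing the differences gives [3, 2].
The number of blocks of size exactly k is (#blocks of size ≥ k) − (#blocks of size ≥ k + 1), so the partition is: 1 block(s) of size 1, 2 block(s) of size 2.
In nonincreasing order the block sizes are [2, 2, 1].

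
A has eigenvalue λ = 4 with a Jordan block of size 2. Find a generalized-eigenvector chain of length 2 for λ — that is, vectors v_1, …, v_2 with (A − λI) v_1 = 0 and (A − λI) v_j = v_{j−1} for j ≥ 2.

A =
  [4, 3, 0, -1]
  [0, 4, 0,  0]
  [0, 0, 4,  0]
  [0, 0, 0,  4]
A Jordan chain for λ = 4 of length 2:
v_1 = (3, 0, 0, 0)ᵀ
v_2 = (0, 1, 0, 0)ᵀ

Let N = A − (4)·I. We want v_2 with N^2 v_2 = 0 but N^1 v_2 ≠ 0; then v_{j-1} := N · v_j for j = 2, …, 2.

Pick v_2 = (0, 1, 0, 0)ᵀ.
Then v_1 = N · v_2 = (3, 0, 0, 0)ᵀ.

Sanity check: (A − (4)·I) v_1 = (0, 0, 0, 0)ᵀ = 0. ✓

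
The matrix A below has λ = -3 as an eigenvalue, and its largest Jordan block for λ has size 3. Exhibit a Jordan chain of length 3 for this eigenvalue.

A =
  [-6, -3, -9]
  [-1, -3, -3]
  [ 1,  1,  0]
A Jordan chain for λ = -3 of length 3:
v_1 = (3, 0, -1)ᵀ
v_2 = (-3, -1, 1)ᵀ
v_3 = (1, 0, 0)ᵀ

Let N = A − (-3)·I. We want v_3 with N^3 v_3 = 0 but N^2 v_3 ≠ 0; then v_{j-1} := N · v_j for j = 3, …, 2.

Pick v_3 = (1, 0, 0)ᵀ.
Then v_2 = N · v_3 = (-3, -1, 1)ᵀ.
Then v_1 = N · v_2 = (3, 0, -1)ᵀ.

Sanity check: (A − (-3)·I) v_1 = (0, 0, 0)ᵀ = 0. ✓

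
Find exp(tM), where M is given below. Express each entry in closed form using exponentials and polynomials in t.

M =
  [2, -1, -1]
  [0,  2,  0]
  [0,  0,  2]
e^{tM} =
  [exp(2*t), -t*exp(2*t), -t*exp(2*t)]
  [0, exp(2*t), 0]
  [0, 0, exp(2*t)]

Strategy: write M = P · J · P⁻¹ where J is a Jordan canonical form, so e^{tM} = P · e^{tJ} · P⁻¹, and e^{tJ} can be computed block-by-block.

M has Jordan form
J =
  [2, 1, 0]
  [0, 2, 0]
  [0, 0, 2]
(up to reordering of blocks).

Per-block formulas:
  For a 1×1 block at λ = 2: exp(t · [2]) = [e^(2t)].
  For a 2×2 Jordan block J_2(2): exp(t · J_2(2)) = e^(2t)·(I + t·N), where N is the 2×2 nilpotent shift.

After assembling e^{tJ} and conjugating by P, we get:

e^{tM} =
  [exp(2*t), -t*exp(2*t), -t*exp(2*t)]
  [0, exp(2*t), 0]
  [0, 0, exp(2*t)]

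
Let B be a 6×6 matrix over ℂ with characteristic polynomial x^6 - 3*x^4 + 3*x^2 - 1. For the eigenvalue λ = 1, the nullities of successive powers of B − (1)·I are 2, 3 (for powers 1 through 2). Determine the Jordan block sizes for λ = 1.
Block sizes for λ = 1: [2, 1]

From the dimensions of kernels of powers, the number of Jordan blocks of size at least j is d_j − d_{j−1} where d_j = dim ker(N^j) (with d_0 = 0). Computing the differences gives [2, 1].
The number of blocks of size exactly k is (#blocks of size ≥ k) − (#blocks of size ≥ k + 1), so the partition is: 1 block(s) of size 1, 1 block(s) of size 2.
In nonincreasing order the block sizes are [2, 1].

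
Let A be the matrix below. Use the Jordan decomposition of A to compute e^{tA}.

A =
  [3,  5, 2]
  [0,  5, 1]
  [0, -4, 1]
e^{tA} =
  [exp(3*t), t^2*exp(3*t) + 5*t*exp(3*t), t^2*exp(3*t)/2 + 2*t*exp(3*t)]
  [0, 2*t*exp(3*t) + exp(3*t), t*exp(3*t)]
  [0, -4*t*exp(3*t), -2*t*exp(3*t) + exp(3*t)]

Strategy: write A = P · J · P⁻¹ where J is a Jordan canonical form, so e^{tA} = P · e^{tJ} · P⁻¹, and e^{tJ} can be computed block-by-block.

A has Jordan form
J =
  [3, 1, 0]
  [0, 3, 1]
  [0, 0, 3]
(up to reordering of blocks).

Per-block formulas:
  For a 3×3 Jordan block J_3(3): exp(t · J_3(3)) = e^(3t)·(I + t·N + (t^2/2)·N^2), where N is the 3×3 nilpotent shift.

After assembling e^{tJ} and conjugating by P, we get:

e^{tA} =
  [exp(3*t), t^2*exp(3*t) + 5*t*exp(3*t), t^2*exp(3*t)/2 + 2*t*exp(3*t)]
  [0, 2*t*exp(3*t) + exp(3*t), t*exp(3*t)]
  [0, -4*t*exp(3*t), -2*t*exp(3*t) + exp(3*t)]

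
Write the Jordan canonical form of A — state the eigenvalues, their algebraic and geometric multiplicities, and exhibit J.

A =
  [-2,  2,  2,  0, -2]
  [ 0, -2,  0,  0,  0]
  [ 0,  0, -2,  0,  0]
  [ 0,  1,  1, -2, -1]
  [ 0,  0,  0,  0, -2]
J_2(-2) ⊕ J_1(-2) ⊕ J_1(-2) ⊕ J_1(-2)

The characteristic polynomial is
  det(x·I − A) = x^5 + 10*x^4 + 40*x^3 + 80*x^2 + 80*x + 32 = (x + 2)^5

Eigenvalues and multiplicities (the geometric multiplicity of λ is n − rank(A − λI), which equals the number of Jordan blocks for λ):
  λ = -2: algebraic multiplicity = 5, geometric multiplicity = 4

Determining the block sizes for each eigenvalue:
  λ = -2: 4 blocks summing to 5 forces exactly one block of size 2 and the rest size 1 → block sizes [2, 1, 1, 1]

Assembling the blocks gives a Jordan form
J =
  [-2,  1,  0,  0,  0]
  [ 0, -2,  0,  0,  0]
  [ 0,  0, -2,  0,  0]
  [ 0,  0,  0, -2,  0]
  [ 0,  0,  0,  0, -2]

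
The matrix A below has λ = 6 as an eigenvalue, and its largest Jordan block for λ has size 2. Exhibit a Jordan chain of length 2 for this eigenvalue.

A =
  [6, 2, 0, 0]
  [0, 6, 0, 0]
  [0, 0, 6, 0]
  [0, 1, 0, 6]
A Jordan chain for λ = 6 of length 2:
v_1 = (2, 0, 0, 1)ᵀ
v_2 = (0, 1, 0, 0)ᵀ

Let N = A − (6)·I. We want v_2 with N^2 v_2 = 0 but N^1 v_2 ≠ 0; then v_{j-1} := N · v_j for j = 2, …, 2.

Pick v_2 = (0, 1, 0, 0)ᵀ.
Then v_1 = N · v_2 = (2, 0, 0, 1)ᵀ.

Sanity check: (A − (6)·I) v_1 = (0, 0, 0, 0)ᵀ = 0. ✓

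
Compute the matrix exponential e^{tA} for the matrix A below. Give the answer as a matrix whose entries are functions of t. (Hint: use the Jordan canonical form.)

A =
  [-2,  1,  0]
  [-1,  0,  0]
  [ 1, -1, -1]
e^{tA} =
  [-t*exp(-t) + exp(-t), t*exp(-t), 0]
  [-t*exp(-t), t*exp(-t) + exp(-t), 0]
  [t*exp(-t), -t*exp(-t), exp(-t)]

Strategy: write A = P · J · P⁻¹ where J is a Jordan canonical form, so e^{tA} = P · e^{tJ} · P⁻¹, and e^{tJ} can be computed block-by-block.

A has Jordan form
J =
  [-1,  1,  0]
  [ 0, -1,  0]
  [ 0,  0, -1]
(up to reordering of blocks).

Per-block formulas:
  For a 1×1 block at λ = -1: exp(t · [-1]) = [e^(-1t)].
  For a 2×2 Jordan block J_2(-1): exp(t · J_2(-1)) = e^(-1t)·(I + t·N), where N is the 2×2 nilpotent shift.

After assembling e^{tJ} and conjugating by P, we get:

e^{tA} =
  [-t*exp(-t) + exp(-t), t*exp(-t), 0]
  [-t*exp(-t), t*exp(-t) + exp(-t), 0]
  [t*exp(-t), -t*exp(-t), exp(-t)]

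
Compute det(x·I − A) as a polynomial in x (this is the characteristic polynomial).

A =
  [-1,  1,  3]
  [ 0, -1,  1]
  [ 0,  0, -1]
x^3 + 3*x^2 + 3*x + 1

Expanding det(x·I − A) (e.g. by cofactor expansion or by noting that A is similar to its Jordan form J, which has the same characteristic polynomial as A) gives
  χ_A(x) = x^3 + 3*x^2 + 3*x + 1
which factors as (x + 1)^3. The eigenvalues (with algebraic multiplicities) are λ = -1 with multiplicity 3.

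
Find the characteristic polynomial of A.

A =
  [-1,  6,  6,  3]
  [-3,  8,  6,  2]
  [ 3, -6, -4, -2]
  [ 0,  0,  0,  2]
x^4 - 5*x^3 + 6*x^2 + 4*x - 8

Expanding det(x·I − A) (e.g. by cofactor expansion or by noting that A is similar to its Jordan form J, which has the same characteristic polynomial as A) gives
  χ_A(x) = x^4 - 5*x^3 + 6*x^2 + 4*x - 8
which factors as (x - 2)^3*(x + 1). The eigenvalues (with algebraic multiplicities) are λ = -1 with multiplicity 1, λ = 2 with multiplicity 3.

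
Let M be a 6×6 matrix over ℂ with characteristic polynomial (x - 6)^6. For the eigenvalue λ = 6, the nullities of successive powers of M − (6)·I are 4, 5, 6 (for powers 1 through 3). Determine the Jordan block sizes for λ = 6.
Block sizes for λ = 6: [3, 1, 1, 1]

From the dimensions of kernels of powers, the number of Jordan blocks of size at least j is d_j − d_{j−1} where d_j = dim ker(N^j) (with d_0 = 0). Computing the differences gives [4, 1, 1].
The number of blocks of size exactly k is (#blocks of size ≥ k) − (#blocks of size ≥ k + 1), so the partition is: 3 block(s) of size 1, 1 block(s) of size 3.
In nonincreasing order the block sizes are [3, 1, 1, 1].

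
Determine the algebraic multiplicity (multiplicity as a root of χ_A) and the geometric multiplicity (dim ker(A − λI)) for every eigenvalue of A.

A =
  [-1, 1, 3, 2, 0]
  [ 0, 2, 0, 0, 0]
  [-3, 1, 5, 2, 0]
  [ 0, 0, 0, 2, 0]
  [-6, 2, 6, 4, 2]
λ = 2: alg = 5, geom = 4

Step 1 — factor the characteristic polynomial to read off the algebraic multiplicities:
  χ_A(x) = (x - 2)^5

Step 2 — compute geometric multiplicities via the rank-nullity identity g(λ) = n − rank(A − λI):
  rank(A − (2)·I) = 1, so dim ker(A − (2)·I) = n − 1 = 4

Summary:
  λ = 2: algebraic multiplicity = 5, geometric multiplicity = 4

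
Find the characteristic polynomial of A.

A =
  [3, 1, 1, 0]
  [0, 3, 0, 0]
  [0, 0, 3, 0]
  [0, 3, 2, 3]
x^4 - 12*x^3 + 54*x^2 - 108*x + 81

Expanding det(x·I − A) (e.g. by cofactor expansion or by noting that A is similar to its Jordan form J, which has the same characteristic polynomial as A) gives
  χ_A(x) = x^4 - 12*x^3 + 54*x^2 - 108*x + 81
which factors as (x - 3)^4. The eigenvalues (with algebraic multiplicities) are λ = 3 with multiplicity 4.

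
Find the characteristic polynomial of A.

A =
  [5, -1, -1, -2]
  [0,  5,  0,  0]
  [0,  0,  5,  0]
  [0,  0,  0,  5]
x^4 - 20*x^3 + 150*x^2 - 500*x + 625

Expanding det(x·I − A) (e.g. by cofactor expansion or by noting that A is similar to its Jordan form J, which has the same characteristic polynomial as A) gives
  χ_A(x) = x^4 - 20*x^3 + 150*x^2 - 500*x + 625
which factors as (x - 5)^4. The eigenvalues (with algebraic multiplicities) are λ = 5 with multiplicity 4.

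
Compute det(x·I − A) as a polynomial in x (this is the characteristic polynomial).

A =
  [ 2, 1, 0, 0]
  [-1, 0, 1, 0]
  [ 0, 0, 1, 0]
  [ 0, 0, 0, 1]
x^4 - 4*x^3 + 6*x^2 - 4*x + 1

Expanding det(x·I − A) (e.g. by cofactor expansion or by noting that A is similar to its Jordan form J, which has the same characteristic polynomial as A) gives
  χ_A(x) = x^4 - 4*x^3 + 6*x^2 - 4*x + 1
which factors as (x - 1)^4. The eigenvalues (with algebraic multiplicities) are λ = 1 with multiplicity 4.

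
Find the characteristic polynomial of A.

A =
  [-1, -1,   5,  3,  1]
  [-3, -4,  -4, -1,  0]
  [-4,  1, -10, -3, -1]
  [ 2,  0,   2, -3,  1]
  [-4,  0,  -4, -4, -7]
x^5 + 25*x^4 + 250*x^3 + 1250*x^2 + 3125*x + 3125

Expanding det(x·I − A) (e.g. by cofactor expansion or by noting that A is similar to its Jordan form J, which has the same characteristic polynomial as A) gives
  χ_A(x) = x^5 + 25*x^4 + 250*x^3 + 1250*x^2 + 3125*x + 3125
which factors as (x + 5)^5. The eigenvalues (with algebraic multiplicities) are λ = -5 with multiplicity 5.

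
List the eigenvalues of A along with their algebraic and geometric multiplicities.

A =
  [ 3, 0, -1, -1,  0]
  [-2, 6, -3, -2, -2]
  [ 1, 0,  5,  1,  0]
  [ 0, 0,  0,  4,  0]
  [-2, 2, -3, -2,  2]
λ = 4: alg = 5, geom = 3

Step 1 — factor the characteristic polynomial to read off the algebraic multiplicities:
  χ_A(x) = (x - 4)^5

Step 2 — compute geometric multiplicities via the rank-nullity identity g(λ) = n − rank(A − λI):
  rank(A − (4)·I) = 2, so dim ker(A − (4)·I) = n − 2 = 3

Summary:
  λ = 4: algebraic multiplicity = 5, geometric multiplicity = 3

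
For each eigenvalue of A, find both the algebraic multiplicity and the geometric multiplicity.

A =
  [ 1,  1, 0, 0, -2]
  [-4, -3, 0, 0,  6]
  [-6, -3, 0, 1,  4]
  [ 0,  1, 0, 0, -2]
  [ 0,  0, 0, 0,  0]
λ = -1: alg = 2, geom = 1; λ = 0: alg = 3, geom = 2

Step 1 — factor the characteristic polynomial to read off the algebraic multiplicities:
  χ_A(x) = x^3*(x + 1)^2

Step 2 — compute geometric multiplicities via the rank-nullity identity g(λ) = n − rank(A − λI):
  rank(A − (-1)·I) = 4, so dim ker(A − (-1)·I) = n − 4 = 1
  rank(A − (0)·I) = 3, so dim ker(A − (0)·I) = n − 3 = 2

Summary:
  λ = -1: algebraic multiplicity = 2, geometric multiplicity = 1
  λ = 0: algebraic multiplicity = 3, geometric multiplicity = 2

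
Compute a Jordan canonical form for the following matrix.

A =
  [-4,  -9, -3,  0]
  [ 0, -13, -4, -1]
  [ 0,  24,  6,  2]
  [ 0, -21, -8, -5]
J_3(-4) ⊕ J_1(-4)

The characteristic polynomial is
  det(x·I − A) = x^4 + 16*x^3 + 96*x^2 + 256*x + 256 = (x + 4)^4

Eigenvalues and multiplicities (the geometric multiplicity of λ is n − rank(A − λI), which equals the number of Jordan blocks for λ):
  λ = -4: algebraic multiplicity = 4, geometric multiplicity = 2

Determining the block sizes for each eigenvalue:
  λ = -4: with am = 4 and gm = 2, the partition is not yet determined (e.g. several partitions of 4 into 2 parts exist). Let N = A − (-4)·I. Computing rank(N^1) = 2, rank(N^2) = 1, rank(N^3) = 0; the number of blocks of size ≥ j is rank(N^{j−1}) − rank(N^j), giving [2, 1, 1]. So we have 1 block(s) of size 3, 1 block(s) of size 1 → block sizes [3, 1]

Assembling the blocks gives a Jordan form
J =
  [-4,  1,  0,  0]
  [ 0, -4,  1,  0]
  [ 0,  0, -4,  0]
  [ 0,  0,  0, -4]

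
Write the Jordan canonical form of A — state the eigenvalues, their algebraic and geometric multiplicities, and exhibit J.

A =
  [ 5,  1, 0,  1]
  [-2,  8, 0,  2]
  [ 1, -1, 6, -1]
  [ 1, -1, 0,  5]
J_2(6) ⊕ J_1(6) ⊕ J_1(6)

The characteristic polynomial is
  det(x·I − A) = x^4 - 24*x^3 + 216*x^2 - 864*x + 1296 = (x - 6)^4

Eigenvalues and multiplicities (the geometric multiplicity of λ is n − rank(A − λI), which equals the number of Jordan blocks for λ):
  λ = 6: algebraic multiplicity = 4, geometric multiplicity = 3

Determining the block sizes for each eigenvalue:
  λ = 6: 3 blocks summing to 4 forces exactly one block of size 2 and the rest size 1 → block sizes [2, 1, 1]

Assembling the blocks gives a Jordan form
J =
  [6, 1, 0, 0]
  [0, 6, 0, 0]
  [0, 0, 6, 0]
  [0, 0, 0, 6]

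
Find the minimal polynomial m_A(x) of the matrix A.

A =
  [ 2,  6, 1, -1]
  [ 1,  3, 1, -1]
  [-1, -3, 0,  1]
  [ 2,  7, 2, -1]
x^3 - 3*x^2 + 3*x - 1

The characteristic polynomial is χ_A(x) = (x - 1)^4, so the eigenvalues are known. The minimal polynomial is
  m_A(x) = Π_λ (x − λ)^{k_λ}
where k_λ is the size of the *largest* Jordan block for λ (equivalently, the smallest k with (A − λI)^k v = 0 for every generalised eigenvector v of λ).

  λ = 1: largest Jordan block has size 3, contributing (x − 1)^3

So m_A(x) = (x - 1)^3 = x^3 - 3*x^2 + 3*x - 1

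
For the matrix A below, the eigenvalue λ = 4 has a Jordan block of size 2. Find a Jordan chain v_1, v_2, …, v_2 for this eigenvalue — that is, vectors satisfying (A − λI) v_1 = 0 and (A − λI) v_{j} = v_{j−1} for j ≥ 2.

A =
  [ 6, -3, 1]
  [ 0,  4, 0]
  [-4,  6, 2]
A Jordan chain for λ = 4 of length 2:
v_1 = (2, 0, -4)ᵀ
v_2 = (1, 0, 0)ᵀ

Let N = A − (4)·I. We want v_2 with N^2 v_2 = 0 but N^1 v_2 ≠ 0; then v_{j-1} := N · v_j for j = 2, …, 2.

Pick v_2 = (1, 0, 0)ᵀ.
Then v_1 = N · v_2 = (2, 0, -4)ᵀ.

Sanity check: (A − (4)·I) v_1 = (0, 0, 0)ᵀ = 0. ✓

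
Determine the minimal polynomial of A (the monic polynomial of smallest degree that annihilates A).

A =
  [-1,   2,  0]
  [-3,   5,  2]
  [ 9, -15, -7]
x^3 + 3*x^2 + 3*x + 1

The characteristic polynomial is χ_A(x) = (x + 1)^3, so the eigenvalues are known. The minimal polynomial is
  m_A(x) = Π_λ (x − λ)^{k_λ}
where k_λ is the size of the *largest* Jordan block for λ (equivalently, the smallest k with (A − λI)^k v = 0 for every generalised eigenvector v of λ).

  λ = -1: largest Jordan block has size 3, contributing (x + 1)^3

So m_A(x) = (x + 1)^3 = x^3 + 3*x^2 + 3*x + 1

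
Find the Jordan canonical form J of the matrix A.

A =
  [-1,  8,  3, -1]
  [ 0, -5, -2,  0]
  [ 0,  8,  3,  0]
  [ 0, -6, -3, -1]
J_3(-1) ⊕ J_1(-1)

The characteristic polynomial is
  det(x·I − A) = x^4 + 4*x^3 + 6*x^2 + 4*x + 1 = (x + 1)^4

Eigenvalues and multiplicities (the geometric multiplicity of λ is n − rank(A − λI), which equals the number of Jordan blocks for λ):
  λ = -1: algebraic multiplicity = 4, geometric multiplicity = 2

Determining the block sizes for each eigenvalue:
  λ = -1: with am = 4 and gm = 2, the partition is not yet determined (e.g. several partitions of 4 into 2 parts exist). Let N = A − (-1)·I. Computing rank(N^1) = 2, rank(N^2) = 1, rank(N^3) = 0; the number of blocks of size ≥ j is rank(N^{j−1}) − rank(N^j), giving [2, 1, 1]. So we have 1 block(s) of size 3, 1 block(s) of size 1 → block sizes [3, 1]

Assembling the blocks gives a Jordan form
J =
  [-1,  1,  0,  0]
  [ 0, -1,  1,  0]
  [ 0,  0, -1,  0]
  [ 0,  0,  0, -1]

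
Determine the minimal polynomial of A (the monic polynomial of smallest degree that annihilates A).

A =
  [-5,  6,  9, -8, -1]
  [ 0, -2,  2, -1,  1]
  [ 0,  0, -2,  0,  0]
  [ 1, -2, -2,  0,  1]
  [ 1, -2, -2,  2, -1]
x^3 + 6*x^2 + 12*x + 8

The characteristic polynomial is χ_A(x) = (x + 2)^5, so the eigenvalues are known. The minimal polynomial is
  m_A(x) = Π_λ (x − λ)^{k_λ}
where k_λ is the size of the *largest* Jordan block for λ (equivalently, the smallest k with (A − λI)^k v = 0 for every generalised eigenvector v of λ).

  λ = -2: largest Jordan block has size 3, contributing (x + 2)^3

So m_A(x) = (x + 2)^3 = x^3 + 6*x^2 + 12*x + 8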